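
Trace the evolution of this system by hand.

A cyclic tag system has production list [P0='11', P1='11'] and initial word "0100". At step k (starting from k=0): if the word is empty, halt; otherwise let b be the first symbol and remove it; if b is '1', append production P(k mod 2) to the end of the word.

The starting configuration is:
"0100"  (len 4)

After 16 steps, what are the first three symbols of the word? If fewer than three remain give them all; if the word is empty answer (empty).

step 0: "0100"  (len 4)
step 1: "100"  (len 3)
step 2: "0011"  (len 4)
step 3: "011"  (len 3)
step 4: "11"  (len 2)
step 5: "111"  (len 3)
step 6: "1111"  (len 4)
step 7: "11111"  (len 5)
step 8: "111111"  (len 6)
step 9: "1111111"  (len 7)
step 10: "11111111"  (len 8)
step 11: "111111111"  (len 9)
step 12: "1111111111"  (len 10)
step 13: "11111111111"  (len 11)
step 14: "111111111111"  (len 12)
step 15: "1111111111111"  (len 13)
step 16: "11111111111111"  (len 14)

111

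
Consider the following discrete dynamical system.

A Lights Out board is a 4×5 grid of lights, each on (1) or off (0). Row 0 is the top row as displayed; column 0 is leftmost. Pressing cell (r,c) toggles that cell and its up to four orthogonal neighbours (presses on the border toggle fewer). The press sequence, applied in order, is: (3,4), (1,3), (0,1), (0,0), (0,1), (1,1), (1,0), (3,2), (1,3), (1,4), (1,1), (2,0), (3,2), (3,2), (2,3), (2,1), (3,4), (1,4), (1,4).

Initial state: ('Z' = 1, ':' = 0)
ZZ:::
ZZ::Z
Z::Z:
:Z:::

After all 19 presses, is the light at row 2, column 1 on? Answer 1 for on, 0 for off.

[0] ZZ:::
ZZ::Z
Z::Z:
:Z:::
[1] ZZ:::
ZZ::Z
Z::ZZ
:Z:ZZ
[2] ZZ:Z:
ZZZZ:
Z:::Z
:Z:ZZ
[3] ::ZZ:
Z:ZZ:
Z:::Z
:Z:ZZ
[4] ZZZZ:
::ZZ:
Z:::Z
:Z:ZZ
[5] :::Z:
:ZZZ:
Z:::Z
:Z:ZZ
[6] :Z:Z:
Z::Z:
ZZ::Z
:Z:ZZ
[7] ZZ:Z:
:Z:Z:
:Z::Z
:Z:ZZ
[8] ZZ:Z:
:Z:Z:
:ZZ:Z
::Z:Z
[9] ZZ:::
:ZZ:Z
:ZZZZ
::Z:Z
[10] ZZ::Z
:ZZZ:
:ZZZ:
::Z:Z
[11] Z:::Z
Z::Z:
::ZZ:
::Z:Z
[12] Z:::Z
:::Z:
ZZZZ:
Z:Z:Z
[13] Z:::Z
:::Z:
ZZ:Z:
ZZ:ZZ
[14] Z:::Z
:::Z:
ZZZZ:
Z:Z:Z
[15] Z:::Z
:::::
ZZ::Z
Z:ZZZ
[16] Z:::Z
:Z:::
::Z:Z
ZZZZZ
[17] Z:::Z
:Z:::
::Z::
ZZZ::
[18] Z::::
:Z:ZZ
::Z:Z
ZZZ::
[19] Z:::Z
:Z:::
::Z::
ZZZ::

0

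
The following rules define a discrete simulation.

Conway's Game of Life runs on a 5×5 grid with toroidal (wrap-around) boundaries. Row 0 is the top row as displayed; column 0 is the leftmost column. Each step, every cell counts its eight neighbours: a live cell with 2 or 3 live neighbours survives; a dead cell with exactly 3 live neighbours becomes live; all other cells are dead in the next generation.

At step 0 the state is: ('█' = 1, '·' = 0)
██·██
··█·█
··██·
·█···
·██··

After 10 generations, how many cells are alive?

6

[0] ██·██
··█·█
··██·
·█···
·██··
[1] ····█
·····
·███·
·█·█·
···██
[2] ···██
··██·
·█·█·
██···
█·███
[3] ██···
·····
██·██
·····
··█··
[4] ·█···
··█··
█···█
█████
·█···
[5] ·██··
██···
·····
··██·
···██
[6] ·████
███··
·██··
··███
·█··█
[7] ····█
····█
····█
····█
·█···
[8] █····
█··██
█··██
█····
█····
[9] ██···
·█·█·
·█·█·
██···
██··█
[10] ·····
·█··█
·█··█
·····
··█·█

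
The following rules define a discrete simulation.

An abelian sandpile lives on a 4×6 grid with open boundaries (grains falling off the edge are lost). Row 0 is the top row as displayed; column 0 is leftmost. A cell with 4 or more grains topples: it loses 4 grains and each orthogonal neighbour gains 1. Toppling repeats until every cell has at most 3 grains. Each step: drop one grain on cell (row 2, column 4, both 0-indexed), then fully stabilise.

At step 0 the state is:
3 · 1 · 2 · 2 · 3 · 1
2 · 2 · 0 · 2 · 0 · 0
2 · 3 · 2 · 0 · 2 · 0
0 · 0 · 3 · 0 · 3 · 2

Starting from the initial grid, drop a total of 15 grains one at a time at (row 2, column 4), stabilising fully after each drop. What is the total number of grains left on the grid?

[0] 3 · 1 · 2 · 2 · 3 · 1
2 · 2 · 0 · 2 · 0 · 0
2 · 3 · 2 · 0 · 2 · 0
0 · 0 · 3 · 0 · 3 · 2
[1] 3 · 1 · 2 · 2 · 3 · 1
2 · 2 · 0 · 2 · 0 · 0
2 · 3 · 2 · 0 · 3 · 0
0 · 0 · 3 · 0 · 3 · 2
[2] 3 · 1 · 2 · 2 · 3 · 1
2 · 2 · 0 · 2 · 1 · 0
2 · 3 · 2 · 1 · 1 · 1
0 · 0 · 3 · 1 · 0 · 3
[3] 3 · 1 · 2 · 2 · 3 · 1
2 · 2 · 0 · 2 · 1 · 0
2 · 3 · 2 · 1 · 2 · 1
0 · 0 · 3 · 1 · 0 · 3
[4] 3 · 1 · 2 · 2 · 3 · 1
2 · 2 · 0 · 2 · 1 · 0
2 · 3 · 2 · 1 · 3 · 1
0 · 0 · 3 · 1 · 0 · 3
[5] 3 · 1 · 2 · 2 · 3 · 1
2 · 2 · 0 · 2 · 2 · 0
2 · 3 · 2 · 2 · 0 · 2
0 · 0 · 3 · 1 · 1 · 3
[6] 3 · 1 · 2 · 2 · 3 · 1
2 · 2 · 0 · 2 · 2 · 0
2 · 3 · 2 · 2 · 1 · 2
0 · 0 · 3 · 1 · 1 · 3
[7] 3 · 1 · 2 · 2 · 3 · 1
2 · 2 · 0 · 2 · 2 · 0
2 · 3 · 2 · 2 · 2 · 2
0 · 0 · 3 · 1 · 1 · 3
[8] 3 · 1 · 2 · 2 · 3 · 1
2 · 2 · 0 · 2 · 2 · 0
2 · 3 · 2 · 2 · 3 · 2
0 · 0 · 3 · 1 · 1 · 3
[9] 3 · 1 · 2 · 2 · 3 · 1
2 · 2 · 0 · 2 · 3 · 0
2 · 3 · 2 · 3 · 0 · 3
0 · 0 · 3 · 1 · 2 · 3
[10] 3 · 1 · 2 · 2 · 3 · 1
2 · 2 · 0 · 2 · 3 · 0
2 · 3 · 2 · 3 · 1 · 3
0 · 0 · 3 · 1 · 2 · 3
[11] 3 · 1 · 2 · 2 · 3 · 1
2 · 2 · 0 · 2 · 3 · 0
2 · 3 · 2 · 3 · 2 · 3
0 · 0 · 3 · 1 · 2 · 3
[12] 3 · 1 · 2 · 2 · 3 · 1
2 · 2 · 0 · 2 · 3 · 0
2 · 3 · 2 · 3 · 3 · 3
0 · 0 · 3 · 1 · 2 · 3
[13] 3 · 1 · 3 · 0 · 1 · 2
2 · 2 · 1 · 1 · 3 · 2
2 · 3 · 3 · 2 · 0 · 2
0 · 0 · 3 · 3 · 1 · 1
[14] 3 · 1 · 3 · 0 · 1 · 2
2 · 2 · 1 · 1 · 3 · 2
2 · 3 · 3 · 2 · 1 · 2
0 · 0 · 3 · 3 · 1 · 1
[15] 3 · 1 · 3 · 0 · 1 · 2
2 · 2 · 1 · 1 · 3 · 2
2 · 3 · 3 · 2 · 2 · 2
0 · 0 · 3 · 3 · 1 · 1

43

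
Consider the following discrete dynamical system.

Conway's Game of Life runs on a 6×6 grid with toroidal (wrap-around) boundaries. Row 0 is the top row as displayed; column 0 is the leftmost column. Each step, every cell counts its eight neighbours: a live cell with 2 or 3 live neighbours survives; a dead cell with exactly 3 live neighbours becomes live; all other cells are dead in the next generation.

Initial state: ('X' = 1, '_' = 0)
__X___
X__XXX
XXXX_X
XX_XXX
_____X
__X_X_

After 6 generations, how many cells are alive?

2

[0] __X___
X__XXX
XXXX_X
XX_XXX
_____X
__X_X_
[1] _XX___
______
______
___X__
_XX___
___X__
[2] __X___
______
______
__X___
__XX__
___X__
[3] ______
______
______
__XX__
__XX__
___X__
[4] ______
______
______
__XX__
____X_
__XX__
[5] ______
______
______
___X__
____X_
___X__
[6] ______
______
______
______
___XX_
______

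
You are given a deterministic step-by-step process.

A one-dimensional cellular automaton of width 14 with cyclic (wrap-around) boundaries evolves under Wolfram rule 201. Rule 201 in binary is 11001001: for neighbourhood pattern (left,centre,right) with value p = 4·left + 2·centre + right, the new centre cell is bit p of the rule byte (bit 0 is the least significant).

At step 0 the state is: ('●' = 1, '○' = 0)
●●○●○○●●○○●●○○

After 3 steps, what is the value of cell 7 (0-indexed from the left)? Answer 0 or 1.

t=0: ●●○●○○●●○○●●○○
t=1: ●●○○○○●●○○●●○○
t=2: ●●○●●○●●○○●●○○
t=3: ●●○●●○●●○○●●○○

1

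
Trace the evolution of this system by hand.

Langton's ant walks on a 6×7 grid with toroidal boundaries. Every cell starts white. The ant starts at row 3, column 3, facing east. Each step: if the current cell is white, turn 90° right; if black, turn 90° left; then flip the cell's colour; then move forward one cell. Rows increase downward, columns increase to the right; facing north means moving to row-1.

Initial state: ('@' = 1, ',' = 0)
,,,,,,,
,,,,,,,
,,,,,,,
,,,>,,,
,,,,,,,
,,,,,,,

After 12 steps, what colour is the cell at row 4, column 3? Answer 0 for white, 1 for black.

1

t=0: ,,,,,,,
,,,,,,,
,,,,,,,
,,,>,,,
,,,,,,,
,,,,,,,
t=1: ,,,,,,,
,,,,,,,
,,,,,,,
,,,@,,,
,,,v,,,
,,,,,,,
t=2: ,,,,,,,
,,,,,,,
,,,,,,,
,,,@,,,
,,<@,,,
,,,,,,,
t=3: ,,,,,,,
,,,,,,,
,,,,,,,
,,^@,,,
,,@@,,,
,,,,,,,
t=4: ,,,,,,,
,,,,,,,
,,,,,,,
,,@>,,,
,,@@,,,
,,,,,,,
t=5: ,,,,,,,
,,,,,,,
,,,^,,,
,,@,,,,
,,@@,,,
,,,,,,,
t=6: ,,,,,,,
,,,,,,,
,,,@>,,
,,@,,,,
,,@@,,,
,,,,,,,
t=7: ,,,,,,,
,,,,,,,
,,,@@,,
,,@,v,,
,,@@,,,
,,,,,,,
t=8: ,,,,,,,
,,,,,,,
,,,@@,,
,,@<@,,
,,@@,,,
,,,,,,,
t=9: ,,,,,,,
,,,,,,,
,,,^@,,
,,@@@,,
,,@@,,,
,,,,,,,
t=10: ,,,,,,,
,,,,,,,
,,<,@,,
,,@@@,,
,,@@,,,
,,,,,,,
t=11: ,,,,,,,
,,^,,,,
,,@,@,,
,,@@@,,
,,@@,,,
,,,,,,,
t=12: ,,,,,,,
,,@>,,,
,,@,@,,
,,@@@,,
,,@@,,,
,,,,,,,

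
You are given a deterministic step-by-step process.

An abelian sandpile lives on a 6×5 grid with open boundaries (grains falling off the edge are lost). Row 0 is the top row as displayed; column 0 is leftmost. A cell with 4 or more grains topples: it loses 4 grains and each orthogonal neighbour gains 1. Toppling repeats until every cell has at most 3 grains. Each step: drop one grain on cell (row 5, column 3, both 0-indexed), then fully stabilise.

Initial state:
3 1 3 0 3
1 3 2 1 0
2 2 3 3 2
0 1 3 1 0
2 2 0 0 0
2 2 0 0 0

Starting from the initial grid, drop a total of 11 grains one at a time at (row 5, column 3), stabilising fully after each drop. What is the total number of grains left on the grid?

51

0) 3 1 3 0 3
1 3 2 1 0
2 2 3 3 2
0 1 3 1 0
2 2 0 0 0
2 2 0 0 0
1) 3 1 3 0 3
1 3 2 1 0
2 2 3 3 2
0 1 3 1 0
2 2 0 0 0
2 2 0 1 0
2) 3 1 3 0 3
1 3 2 1 0
2 2 3 3 2
0 1 3 1 0
2 2 0 0 0
2 2 0 2 0
3) 3 1 3 0 3
1 3 2 1 0
2 2 3 3 2
0 1 3 1 0
2 2 0 0 0
2 2 0 3 0
4) 3 1 3 0 3
1 3 2 1 0
2 2 3 3 2
0 1 3 1 0
2 2 0 1 0
2 2 1 0 1
5) 3 1 3 0 3
1 3 2 1 0
2 2 3 3 2
0 1 3 1 0
2 2 0 1 0
2 2 1 1 1
6) 3 1 3 0 3
1 3 2 1 0
2 2 3 3 2
0 1 3 1 0
2 2 0 1 0
2 2 1 2 1
7) 3 1 3 0 3
1 3 2 1 0
2 2 3 3 2
0 1 3 1 0
2 2 0 1 0
2 2 1 3 1
8) 3 1 3 0 3
1 3 2 1 0
2 2 3 3 2
0 1 3 1 0
2 2 0 2 0
2 2 2 0 2
9) 3 1 3 0 3
1 3 2 1 0
2 2 3 3 2
0 1 3 1 0
2 2 0 2 0
2 2 2 1 2
10) 3 1 3 0 3
1 3 2 1 0
2 2 3 3 2
0 1 3 1 0
2 2 0 2 0
2 2 2 2 2
11) 3 1 3 0 3
1 3 2 1 0
2 2 3 3 2
0 1 3 1 0
2 2 0 2 0
2 2 2 3 2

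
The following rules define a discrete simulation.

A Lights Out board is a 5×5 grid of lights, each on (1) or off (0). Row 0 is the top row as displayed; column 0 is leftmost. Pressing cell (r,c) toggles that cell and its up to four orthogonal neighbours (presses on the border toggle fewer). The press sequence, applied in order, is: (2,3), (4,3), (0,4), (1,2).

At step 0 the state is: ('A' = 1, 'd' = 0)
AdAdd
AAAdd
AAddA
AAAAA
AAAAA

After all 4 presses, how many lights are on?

15

0) AdAdd
AAAdd
AAddA
AAAAA
AAAAA
1) AdAdd
AAAAd
AAAAd
AAAdA
AAAAA
2) AdAdd
AAAAd
AAAAd
AAAAA
AAddd
3) AdAAA
AAAAA
AAAAd
AAAAA
AAddd
4) AddAA
AdddA
AAdAd
AAAAA
AAddd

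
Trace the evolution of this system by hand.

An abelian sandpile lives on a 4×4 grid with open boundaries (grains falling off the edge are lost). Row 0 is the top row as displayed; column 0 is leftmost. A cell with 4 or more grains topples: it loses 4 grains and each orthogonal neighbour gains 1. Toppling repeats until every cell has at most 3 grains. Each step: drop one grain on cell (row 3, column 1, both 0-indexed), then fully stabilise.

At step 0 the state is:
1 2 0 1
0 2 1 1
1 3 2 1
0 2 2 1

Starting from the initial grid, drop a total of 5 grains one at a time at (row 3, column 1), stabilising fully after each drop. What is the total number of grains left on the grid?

22

t=0: 1 2 0 1
0 2 1 1
1 3 2 1
0 2 2 1
t=1: 1 2 0 1
0 2 1 1
1 3 2 1
0 3 2 1
t=2: 1 2 0 1
0 3 1 1
2 0 3 1
1 1 3 1
t=3: 1 2 0 1
0 3 1 1
2 0 3 1
1 2 3 1
t=4: 1 2 0 1
0 3 1 1
2 0 3 1
1 3 3 1
t=5: 1 2 0 1
0 3 2 1
2 2 0 2
2 1 1 2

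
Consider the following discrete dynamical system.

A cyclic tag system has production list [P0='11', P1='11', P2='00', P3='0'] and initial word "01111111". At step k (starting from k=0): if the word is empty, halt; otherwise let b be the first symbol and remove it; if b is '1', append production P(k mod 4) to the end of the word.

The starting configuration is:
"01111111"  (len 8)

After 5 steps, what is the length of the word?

t=0: "01111111"  (len 8)
t=1: "1111111"  (len 7)
t=2: "11111111"  (len 8)
t=3: "111111100"  (len 9)
t=4: "111111000"  (len 9)
t=5: "1111100011"  (len 10)

10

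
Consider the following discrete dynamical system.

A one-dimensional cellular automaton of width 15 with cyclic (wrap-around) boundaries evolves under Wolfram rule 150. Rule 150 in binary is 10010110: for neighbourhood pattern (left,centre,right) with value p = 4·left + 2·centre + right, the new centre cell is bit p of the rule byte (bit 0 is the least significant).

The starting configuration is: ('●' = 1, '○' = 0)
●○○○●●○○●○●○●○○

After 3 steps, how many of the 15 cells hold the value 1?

step 0: ●○○○●●○○●○●○●○○
step 1: ●●○●○○●●●○●○●●●
step 2: ●○○●●●○●○○●○○●●
step 3: ○●●○●○○●●●●●●○●

10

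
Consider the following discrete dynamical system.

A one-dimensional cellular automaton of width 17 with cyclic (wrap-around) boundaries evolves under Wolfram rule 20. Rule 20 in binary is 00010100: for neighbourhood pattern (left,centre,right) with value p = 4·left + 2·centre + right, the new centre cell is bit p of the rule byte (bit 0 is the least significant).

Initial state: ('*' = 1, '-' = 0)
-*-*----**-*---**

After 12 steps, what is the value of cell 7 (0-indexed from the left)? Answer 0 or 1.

0

[0] -*-*----**-*---**
[1] -*-**------**----
[2] -*---*-------*---
[3] -**--**------**--
[4] ---*---*-------*-
[5] ---**--**------**
[6] *----*---*-------
[7] **---**--**------
[8] --*----*---*-----
[9] --**---**--**----
[10] ----*----*---*---
[11] ----**---**--**--
[12] ------*----*---*-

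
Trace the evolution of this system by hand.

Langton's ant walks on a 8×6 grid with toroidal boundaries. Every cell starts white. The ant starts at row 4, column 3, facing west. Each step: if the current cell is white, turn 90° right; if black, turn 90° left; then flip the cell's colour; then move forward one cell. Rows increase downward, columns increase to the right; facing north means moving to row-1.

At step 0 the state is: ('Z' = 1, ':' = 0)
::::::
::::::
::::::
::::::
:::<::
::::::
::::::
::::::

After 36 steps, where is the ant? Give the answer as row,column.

4,1

step 0: ::::::
::::::
::::::
::::::
:::<::
::::::
::::::
::::::
step 1: ::::::
::::::
::::::
:::^::
:::Z::
::::::
::::::
::::::
step 2: ::::::
::::::
::::::
:::Z>:
:::Z::
::::::
::::::
::::::
step 3: ::::::
::::::
::::::
:::ZZ:
:::Zv:
::::::
::::::
::::::
step 4: ::::::
::::::
::::::
:::ZZ:
:::<Z:
::::::
::::::
::::::
step 5: ::::::
::::::
::::::
:::ZZ:
::::Z:
:::v::
::::::
::::::
step 6: ::::::
::::::
::::::
:::ZZ:
::::Z:
::<Z::
::::::
::::::
step 7: ::::::
::::::
::::::
:::ZZ:
::^:Z:
::ZZ::
::::::
::::::
step 8: ::::::
::::::
::::::
:::ZZ:
::Z>Z:
::ZZ::
::::::
::::::
step 9: ::::::
::::::
::::::
:::ZZ:
::ZZZ:
::Zv::
::::::
::::::
step 10: ::::::
::::::
::::::
:::ZZ:
::ZZZ:
::Z:>:
::::::
::::::
step 11: ::::::
::::::
::::::
:::ZZ:
::ZZZ:
::Z:Z:
::::v:
::::::
step 12: ::::::
::::::
::::::
:::ZZ:
::ZZZ:
::Z:Z:
:::<Z:
::::::
step 13: ::::::
::::::
::::::
:::ZZ:
::ZZZ:
::Z^Z:
:::ZZ:
::::::
step 14: ::::::
::::::
::::::
:::ZZ:
::ZZZ:
::ZZ>:
:::ZZ:
::::::
step 15: ::::::
::::::
::::::
:::ZZ:
::ZZ^:
::ZZ::
:::ZZ:
::::::
step 16: ::::::
::::::
::::::
:::ZZ:
::Z<::
::ZZ::
:::ZZ:
::::::
step 17: ::::::
::::::
::::::
:::ZZ:
::Z:::
::Zv::
:::ZZ:
::::::
step 18: ::::::
::::::
::::::
:::ZZ:
::Z:::
::Z:>:
:::ZZ:
::::::
step 19: ::::::
::::::
::::::
:::ZZ:
::Z:::
::Z:Z:
:::Zv:
::::::
step 20: ::::::
::::::
::::::
:::ZZ:
::Z:::
::Z:Z:
:::Z:>
::::::
step 21: ::::::
::::::
::::::
:::ZZ:
::Z:::
::Z:Z:
:::Z:Z
:::::v
step 22: ::::::
::::::
::::::
:::ZZ:
::Z:::
::Z:Z:
:::Z:Z
::::<Z
step 23: ::::::
::::::
::::::
:::ZZ:
::Z:::
::Z:Z:
:::Z^Z
::::ZZ
step 24: ::::::
::::::
::::::
:::ZZ:
::Z:::
::Z:Z:
:::ZZ>
::::ZZ
step 25: ::::::
::::::
::::::
:::ZZ:
::Z:::
::Z:Z^
:::ZZ:
::::ZZ
step 26: ::::::
::::::
::::::
:::ZZ:
::Z:::
>:Z:ZZ
:::ZZ:
::::ZZ
step 27: ::::::
::::::
::::::
:::ZZ:
::Z:::
Z:Z:ZZ
v::ZZ:
::::ZZ
step 28: ::::::
::::::
::::::
:::ZZ:
::Z:::
Z:Z:ZZ
Z::ZZ<
::::ZZ
step 29: ::::::
::::::
::::::
:::ZZ:
::Z:::
Z:Z:Z^
Z::ZZZ
::::ZZ
step 30: ::::::
::::::
::::::
:::ZZ:
::Z:::
Z:Z:<:
Z::ZZZ
::::ZZ
step 31: ::::::
::::::
::::::
:::ZZ:
::Z:::
Z:Z:::
Z::ZvZ
::::ZZ
step 32: ::::::
::::::
::::::
:::ZZ:
::Z:::
Z:Z:::
Z::Z:>
::::ZZ
step 33: ::::::
::::::
::::::
:::ZZ:
::Z:::
Z:Z::^
Z::Z::
::::ZZ
step 34: ::::::
::::::
::::::
:::ZZ:
::Z:::
>:Z::Z
Z::Z::
::::ZZ
step 35: ::::::
::::::
::::::
:::ZZ:
^:Z:::
::Z::Z
Z::Z::
::::ZZ
step 36: ::::::
::::::
::::::
:::ZZ:
Z>Z:::
::Z::Z
Z::Z::
::::ZZ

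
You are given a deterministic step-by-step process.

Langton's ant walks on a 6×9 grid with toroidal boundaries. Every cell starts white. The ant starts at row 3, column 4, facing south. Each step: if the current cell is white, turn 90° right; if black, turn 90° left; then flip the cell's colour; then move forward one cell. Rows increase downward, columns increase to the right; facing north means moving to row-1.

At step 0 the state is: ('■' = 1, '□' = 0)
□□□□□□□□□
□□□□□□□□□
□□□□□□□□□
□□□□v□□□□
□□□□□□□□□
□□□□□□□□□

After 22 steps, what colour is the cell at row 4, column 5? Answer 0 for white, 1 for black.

[0] □□□□□□□□□
□□□□□□□□□
□□□□□□□□□
□□□□v□□□□
□□□□□□□□□
□□□□□□□□□
[1] □□□□□□□□□
□□□□□□□□□
□□□□□□□□□
□□□<■□□□□
□□□□□□□□□
□□□□□□□□□
[2] □□□□□□□□□
□□□□□□□□□
□□□^□□□□□
□□□■■□□□□
□□□□□□□□□
□□□□□□□□□
[3] □□□□□□□□□
□□□□□□□□□
□□□■>□□□□
□□□■■□□□□
□□□□□□□□□
□□□□□□□□□
[4] □□□□□□□□□
□□□□□□□□□
□□□■■□□□□
□□□■v□□□□
□□□□□□□□□
□□□□□□□□□
[5] □□□□□□□□□
□□□□□□□□□
□□□■■□□□□
□□□■□>□□□
□□□□□□□□□
□□□□□□□□□
[6] □□□□□□□□□
□□□□□□□□□
□□□■■□□□□
□□□■□■□□□
□□□□□v□□□
□□□□□□□□□
[7] □□□□□□□□□
□□□□□□□□□
□□□■■□□□□
□□□■□■□□□
□□□□<■□□□
□□□□□□□□□
[8] □□□□□□□□□
□□□□□□□□□
□□□■■□□□□
□□□■^■□□□
□□□□■■□□□
□□□□□□□□□
[9] □□□□□□□□□
□□□□□□□□□
□□□■■□□□□
□□□■■>□□□
□□□□■■□□□
□□□□□□□□□
[10] □□□□□□□□□
□□□□□□□□□
□□□■■^□□□
□□□■■□□□□
□□□□■■□□□
□□□□□□□□□
[11] □□□□□□□□□
□□□□□□□□□
□□□■■■>□□
□□□■■□□□□
□□□□■■□□□
□□□□□□□□□
[12] □□□□□□□□□
□□□□□□□□□
□□□■■■■□□
□□□■■□v□□
□□□□■■□□□
□□□□□□□□□
[13] □□□□□□□□□
□□□□□□□□□
□□□■■■■□□
□□□■■<■□□
□□□□■■□□□
□□□□□□□□□
[14] □□□□□□□□□
□□□□□□□□□
□□□■■^■□□
□□□■■■■□□
□□□□■■□□□
□□□□□□□□□
[15] □□□□□□□□□
□□□□□□□□□
□□□■<□■□□
□□□■■■■□□
□□□□■■□□□
□□□□□□□□□
[16] □□□□□□□□□
□□□□□□□□□
□□□■□□■□□
□□□■v■■□□
□□□□■■□□□
□□□□□□□□□
[17] □□□□□□□□□
□□□□□□□□□
□□□■□□■□□
□□□■□>■□□
□□□□■■□□□
□□□□□□□□□
[18] □□□□□□□□□
□□□□□□□□□
□□□■□^■□□
□□□■□□■□□
□□□□■■□□□
□□□□□□□□□
[19] □□□□□□□□□
□□□□□□□□□
□□□■□■>□□
□□□■□□■□□
□□□□■■□□□
□□□□□□□□□
[20] □□□□□□□□□
□□□□□□^□□
□□□■□■□□□
□□□■□□■□□
□□□□■■□□□
□□□□□□□□□
[21] □□□□□□□□□
□□□□□□■>□
□□□■□■□□□
□□□■□□■□□
□□□□■■□□□
□□□□□□□□□
[22] □□□□□□□□□
□□□□□□■■□
□□□■□■□v□
□□□■□□■□□
□□□□■■□□□
□□□□□□□□□

1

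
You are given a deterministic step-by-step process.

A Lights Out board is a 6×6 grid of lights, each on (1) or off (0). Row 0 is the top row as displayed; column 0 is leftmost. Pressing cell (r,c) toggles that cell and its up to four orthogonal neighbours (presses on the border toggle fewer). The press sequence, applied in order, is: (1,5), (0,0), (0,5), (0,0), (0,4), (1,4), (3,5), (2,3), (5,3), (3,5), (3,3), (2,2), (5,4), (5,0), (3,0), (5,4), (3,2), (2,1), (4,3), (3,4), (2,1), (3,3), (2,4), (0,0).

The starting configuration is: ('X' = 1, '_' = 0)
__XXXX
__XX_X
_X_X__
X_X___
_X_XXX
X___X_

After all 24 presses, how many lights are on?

0) __XXXX
__XX_X
_X_X__
X_X___
_X_XXX
X___X_
1) __XXX_
__XXX_
_X_X_X
X_X___
_X_XXX
X___X_
2) XXXXX_
X_XXX_
_X_X_X
X_X___
_X_XXX
X___X_
3) XXXX_X
X_XXXX
_X_X_X
X_X___
_X_XXX
X___X_
4) __XX_X
__XXXX
_X_X_X
X_X___
_X_XXX
X___X_
5) __X_X_
__XX_X
_X_X_X
X_X___
_X_XXX
X___X_
6) __X___
__X_X_
_X_XXX
X_X___
_X_XXX
X___X_
7) __X___
__X_X_
_X_XX_
X_X_XX
_X_XX_
X___X_
8) __X___
__XXX_
_XX___
X_XXXX
_X_XX_
X___X_
9) __X___
__XXX_
_XX___
X_XXXX
_X__X_
X_XX__
10) __X___
__XXX_
_XX__X
X_XX__
_X__XX
X_XX__
11) __X___
__XXX_
_XXX_X
X___X_
_X_XXX
X_XX__
12) __X___
___XX_
_____X
X_X_X_
_X_XXX
X_XX__
13) __X___
___XX_
_____X
X_X_X_
_X_X_X
X_X_XX
14) __X___
___XX_
_____X
X_X_X_
XX_X_X
_XX_XX
15) __X___
___XX_
X____X
_XX_X_
_X_X_X
_XX_XX
16) __X___
___XX_
X____X
_XX_X_
_X_XXX
_XXX__
17) __X___
___XX_
X_X__X
___XX_
_XXXXX
_XXX__
18) __X___
_X_XX_
_X___X
_X_XX_
_XXXXX
_XXX__
19) __X___
_X_XX_
_X___X
_X__X_
_X___X
_XX___
20) __X___
_X_XX_
_X__XX
_X_X_X
_X__XX
_XX___
21) __X___
___XX_
X_X_XX
___X_X
_X__XX
_XX___
22) __X___
___XX_
X_XXXX
__X_XX
_X_XXX
_XX___
23) __X___
___X__
X_X___
__X__X
_X_XXX
_XX___
24) XXX___
X__X__
X_X___
__X__X
_X_XXX
_XX___

15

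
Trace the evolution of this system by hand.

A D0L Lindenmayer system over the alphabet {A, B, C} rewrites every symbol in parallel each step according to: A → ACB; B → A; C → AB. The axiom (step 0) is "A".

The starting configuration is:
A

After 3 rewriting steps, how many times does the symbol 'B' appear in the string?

4

k=0  A
k=1  ACB
k=2  ACBABA
k=3  ACBABAACBAACB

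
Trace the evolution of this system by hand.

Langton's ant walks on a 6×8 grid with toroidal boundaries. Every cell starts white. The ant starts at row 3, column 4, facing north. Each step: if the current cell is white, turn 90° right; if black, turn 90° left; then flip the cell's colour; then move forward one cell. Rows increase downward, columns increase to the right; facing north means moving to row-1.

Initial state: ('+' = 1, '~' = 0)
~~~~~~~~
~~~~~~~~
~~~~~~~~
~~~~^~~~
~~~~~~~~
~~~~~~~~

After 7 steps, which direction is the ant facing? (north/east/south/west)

0) ~~~~~~~~
~~~~~~~~
~~~~~~~~
~~~~^~~~
~~~~~~~~
~~~~~~~~
1) ~~~~~~~~
~~~~~~~~
~~~~~~~~
~~~~+>~~
~~~~~~~~
~~~~~~~~
2) ~~~~~~~~
~~~~~~~~
~~~~~~~~
~~~~++~~
~~~~~v~~
~~~~~~~~
3) ~~~~~~~~
~~~~~~~~
~~~~~~~~
~~~~++~~
~~~~<+~~
~~~~~~~~
4) ~~~~~~~~
~~~~~~~~
~~~~~~~~
~~~~^+~~
~~~~++~~
~~~~~~~~
5) ~~~~~~~~
~~~~~~~~
~~~~~~~~
~~~<~+~~
~~~~++~~
~~~~~~~~
6) ~~~~~~~~
~~~~~~~~
~~~^~~~~
~~~+~+~~
~~~~++~~
~~~~~~~~
7) ~~~~~~~~
~~~~~~~~
~~~+>~~~
~~~+~+~~
~~~~++~~
~~~~~~~~

east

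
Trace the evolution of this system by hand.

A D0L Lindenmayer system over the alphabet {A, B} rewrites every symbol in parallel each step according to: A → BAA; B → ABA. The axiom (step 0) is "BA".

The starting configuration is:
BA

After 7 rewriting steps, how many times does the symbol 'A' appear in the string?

2916

k=0  BA
k=1  ABABAA
k=2  BAAABABAAABABAABAA
k=3  ABABAABAABAAABABAAABABAABAABAAABABAAABABAABAAABABAABAA
k=4  BAAABABAAABABAABAAABABAABAAABABAABAABAAABABAAABABAABAABAAA…ABAABAAABABAAABABAABAAABABAABAABAAABABAAABABAABAAABABAABAA  (len 162)
k=5  ABABAABAABAAABABAAABABAABAABAAABABAAABABAABAAABABAABAABAAA…ABAABAAABABAAABABAABAAABABAABAABAAABABAAABABAABAAABABAABAA  (len 486)
k=6  BAAABABAAABABAABAAABABAABAAABABAABAABAAABABAAABABAABAABAAA…ABAABAAABABAAABABAABAAABABAABAABAAABABAAABABAABAAABABAABAA  (len 1458)
k=7  ABABAABAABAAABABAAABABAABAABAAABABAAABABAABAAABABAABAABAAA…ABAABAAABABAAABABAABAAABABAABAABAAABABAAABABAABAAABABAABAA  (len 4374)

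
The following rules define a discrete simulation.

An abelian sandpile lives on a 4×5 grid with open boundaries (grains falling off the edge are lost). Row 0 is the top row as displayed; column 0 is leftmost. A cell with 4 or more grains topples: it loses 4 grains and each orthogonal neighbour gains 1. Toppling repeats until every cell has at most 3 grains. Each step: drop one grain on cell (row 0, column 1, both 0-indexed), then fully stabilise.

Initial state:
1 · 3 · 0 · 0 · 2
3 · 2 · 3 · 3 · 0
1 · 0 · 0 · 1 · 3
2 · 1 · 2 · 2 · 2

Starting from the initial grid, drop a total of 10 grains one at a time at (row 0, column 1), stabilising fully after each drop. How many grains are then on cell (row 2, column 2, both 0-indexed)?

gen 0: 1 · 3 · 0 · 0 · 2
3 · 2 · 3 · 3 · 0
1 · 0 · 0 · 1 · 3
2 · 1 · 2 · 2 · 2
gen 1: 2 · 0 · 1 · 0 · 2
3 · 3 · 3 · 3 · 0
1 · 0 · 0 · 1 · 3
2 · 1 · 2 · 2 · 2
gen 2: 2 · 1 · 1 · 0 · 2
3 · 3 · 3 · 3 · 0
1 · 0 · 0 · 1 · 3
2 · 1 · 2 · 2 · 2
gen 3: 2 · 2 · 1 · 0 · 2
3 · 3 · 3 · 3 · 0
1 · 0 · 0 · 1 · 3
2 · 1 · 2 · 2 · 2
gen 4: 2 · 3 · 1 · 0 · 2
3 · 3 · 3 · 3 · 0
1 · 0 · 0 · 1 · 3
2 · 1 · 2 · 2 · 2
gen 5: 0 · 2 · 3 · 1 · 2
1 · 2 · 1 · 0 · 1
2 · 1 · 1 · 2 · 3
2 · 1 · 2 · 2 · 2
gen 6: 0 · 3 · 3 · 1 · 2
1 · 2 · 1 · 0 · 1
2 · 1 · 1 · 2 · 3
2 · 1 · 2 · 2 · 2
gen 7: 1 · 1 · 0 · 2 · 2
1 · 3 · 2 · 0 · 1
2 · 1 · 1 · 2 · 3
2 · 1 · 2 · 2 · 2
gen 8: 1 · 2 · 0 · 2 · 2
1 · 3 · 2 · 0 · 1
2 · 1 · 1 · 2 · 3
2 · 1 · 2 · 2 · 2
gen 9: 1 · 3 · 0 · 2 · 2
1 · 3 · 2 · 0 · 1
2 · 1 · 1 · 2 · 3
2 · 1 · 2 · 2 · 2
gen 10: 2 · 1 · 1 · 2 · 2
2 · 0 · 3 · 0 · 1
2 · 2 · 1 · 2 · 3
2 · 1 · 2 · 2 · 2

1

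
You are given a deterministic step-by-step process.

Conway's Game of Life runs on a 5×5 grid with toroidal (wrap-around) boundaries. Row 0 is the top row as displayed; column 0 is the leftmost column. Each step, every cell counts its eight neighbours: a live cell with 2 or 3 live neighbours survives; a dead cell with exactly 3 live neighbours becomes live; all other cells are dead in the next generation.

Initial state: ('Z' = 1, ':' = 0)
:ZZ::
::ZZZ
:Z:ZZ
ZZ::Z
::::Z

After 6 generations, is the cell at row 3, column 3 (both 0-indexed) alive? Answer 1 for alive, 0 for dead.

0

[0] :ZZ::
::ZZZ
:Z:ZZ
ZZ::Z
::::Z
[1] ZZZ:Z
::::Z
:Z:::
:ZZ::
::ZZZ
[2] :ZZ::
::ZZZ
ZZZ::
ZZ:::
::::Z
[3] ZZZ:Z
::::Z
:::::
::Z:Z
::Z::
[4] ZZZ:Z
:Z:ZZ
:::Z:
:::Z:
::Z:Z
[5] :::::
:Z:::
:::Z:
::ZZZ
::Z:Z
[6] :::::
:::::
:::ZZ
::Z:Z
::Z:Z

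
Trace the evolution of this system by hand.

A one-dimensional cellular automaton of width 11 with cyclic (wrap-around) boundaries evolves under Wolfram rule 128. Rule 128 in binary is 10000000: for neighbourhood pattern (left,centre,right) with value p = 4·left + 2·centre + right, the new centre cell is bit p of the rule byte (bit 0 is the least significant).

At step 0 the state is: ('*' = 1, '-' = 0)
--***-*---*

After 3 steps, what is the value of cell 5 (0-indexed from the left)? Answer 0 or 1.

0

k=0  --***-*---*
k=1  ---*-------
k=2  -----------
k=3  -----------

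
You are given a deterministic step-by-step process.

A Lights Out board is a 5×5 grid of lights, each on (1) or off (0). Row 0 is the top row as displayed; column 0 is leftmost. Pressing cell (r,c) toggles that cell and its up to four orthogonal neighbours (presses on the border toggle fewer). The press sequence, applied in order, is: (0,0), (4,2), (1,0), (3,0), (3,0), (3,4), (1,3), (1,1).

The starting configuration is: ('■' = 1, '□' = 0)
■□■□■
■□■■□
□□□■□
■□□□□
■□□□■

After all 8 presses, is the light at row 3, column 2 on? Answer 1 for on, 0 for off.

step 0: ■□■□■
■□■■□
□□□■□
■□□□□
■□□□■
step 1: □■■□■
□□■■□
□□□■□
■□□□□
■□□□■
step 2: □■■□■
□□■■□
□□□■□
■□■□□
■■■■■
step 3: ■■■□■
■■■■□
■□□■□
■□■□□
■■■■■
step 4: ■■■□■
■■■■□
□□□■□
□■■□□
□■■■■
step 5: ■■■□■
■■■■□
■□□■□
■□■□□
■■■■■
step 6: ■■■□■
■■■■□
■□□■■
■□■■■
■■■■□
step 7: ■■■■■
■■□□■
■□□□■
■□■■■
■■■■□
step 8: ■□■■■
□□■□■
■■□□■
■□■■■
■■■■□

1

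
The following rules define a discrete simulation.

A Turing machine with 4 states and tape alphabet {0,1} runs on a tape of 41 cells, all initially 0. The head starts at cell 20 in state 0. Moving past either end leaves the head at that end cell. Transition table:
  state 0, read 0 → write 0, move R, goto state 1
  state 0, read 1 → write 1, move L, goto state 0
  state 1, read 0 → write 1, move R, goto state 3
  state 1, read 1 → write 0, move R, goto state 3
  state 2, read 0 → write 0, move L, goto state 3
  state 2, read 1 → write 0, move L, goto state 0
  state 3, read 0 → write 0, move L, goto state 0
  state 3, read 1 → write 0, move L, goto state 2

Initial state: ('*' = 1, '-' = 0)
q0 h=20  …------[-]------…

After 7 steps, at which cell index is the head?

k=0  q0 h=20  …------[-]------…
k=1  q1 h=21  …------[-]------…
k=2  q3 h=22  …-----*[-]------…
k=3  q0 h=21  …------[*]------…
k=4  q0 h=20  …------[-]*-----…
k=5  q1 h=21  …------[*]------…
k=6  q3 h=22  …------[-]------…
k=7  q0 h=21  …------[-]------…

21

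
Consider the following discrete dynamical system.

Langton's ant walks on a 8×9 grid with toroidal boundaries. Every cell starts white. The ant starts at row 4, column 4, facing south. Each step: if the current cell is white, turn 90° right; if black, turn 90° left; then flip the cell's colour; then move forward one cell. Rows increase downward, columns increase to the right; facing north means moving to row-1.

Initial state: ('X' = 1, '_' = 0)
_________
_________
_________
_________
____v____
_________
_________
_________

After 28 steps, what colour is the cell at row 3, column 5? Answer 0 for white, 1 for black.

1

gen 0: _________
_________
_________
_________
____v____
_________
_________
_________
gen 1: _________
_________
_________
_________
___<X____
_________
_________
_________
gen 2: _________
_________
_________
___^_____
___XX____
_________
_________
_________
gen 3: _________
_________
_________
___X>____
___XX____
_________
_________
_________
gen 4: _________
_________
_________
___XX____
___Xv____
_________
_________
_________
gen 5: _________
_________
_________
___XX____
___X_>___
_________
_________
_________
gen 6: _________
_________
_________
___XX____
___X_X___
_____v___
_________
_________
gen 7: _________
_________
_________
___XX____
___X_X___
____<X___
_________
_________
gen 8: _________
_________
_________
___XX____
___X^X___
____XX___
_________
_________
gen 9: _________
_________
_________
___XX____
___XX>___
____XX___
_________
_________
gen 10: _________
_________
_________
___XX^___
___XX____
____XX___
_________
_________
gen 11: _________
_________
_________
___XXX>__
___XX____
____XX___
_________
_________
gen 12: _________
_________
_________
___XXXX__
___XX_v__
____XX___
_________
_________
gen 13: _________
_________
_________
___XXXX__
___XX<X__
____XX___
_________
_________
gen 14: _________
_________
_________
___XX^X__
___XXXX__
____XX___
_________
_________
gen 15: _________
_________
_________
___X<_X__
___XXXX__
____XX___
_________
_________
gen 16: _________
_________
_________
___X__X__
___XvXX__
____XX___
_________
_________
gen 17: _________
_________
_________
___X__X__
___X_>X__
____XX___
_________
_________
gen 18: _________
_________
_________
___X_^X__
___X__X__
____XX___
_________
_________
gen 19: _________
_________
_________
___X_X>__
___X__X__
____XX___
_________
_________
gen 20: _________
_________
______^__
___X_X___
___X__X__
____XX___
_________
_________
gen 21: _________
_________
______X>_
___X_X___
___X__X__
____XX___
_________
_________
gen 22: _________
_________
______XX_
___X_X_v_
___X__X__
____XX___
_________
_________
gen 23: _________
_________
______XX_
___X_X<X_
___X__X__
____XX___
_________
_________
gen 24: _________
_________
______^X_
___X_XXX_
___X__X__
____XX___
_________
_________
gen 25: _________
_________
_____<_X_
___X_XXX_
___X__X__
____XX___
_________
_________
gen 26: _________
_____^___
_____X_X_
___X_XXX_
___X__X__
____XX___
_________
_________
gen 27: _________
_____X>__
_____X_X_
___X_XXX_
___X__X__
____XX___
_________
_________
gen 28: _________
_____XX__
_____XvX_
___X_XXX_
___X__X__
____XX___
_________
_________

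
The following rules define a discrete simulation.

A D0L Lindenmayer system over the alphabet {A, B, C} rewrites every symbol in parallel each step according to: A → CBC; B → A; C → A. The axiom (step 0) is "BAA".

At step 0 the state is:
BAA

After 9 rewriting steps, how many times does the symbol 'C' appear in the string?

[0] BAA
[1] ACBCCBC
[2] CBCAAAAAA
[3] AAACBCCBCCBCCBCCBCCBC
[4] CBCCBCCBCAAAAAAAAAAAAAAAAAA
[5] AAAAAAAAACBCCBCCBCCBCCBCCBCCBCCBCCBCCBCCBCCBCCBCCBCCBCCBCCBCCBC
[6] CBCCBCCBCCBCCBCCBCCBCCBCCBCAAAAAAAAAAAAAAAAAAAAAAAAAAAAAAAAAAAAAAAAAAAAAAAAAAAAAA
[7] AAAAAAAAAAAAAAAAAAAAAAAAAAACBCCBCCBCCBCCBCCBCCBCCBCCBCCBCC…CCBCCBCCBCCBCCBCCBCCBCCBCCBCCBCCBCCBCCBCCBCCBCCBCCBCCBCCBC  (len 189)
[8] CBCCBCCBCCBCCBCCBCCBCCBCCBCCBCCBCCBCCBCCBCCBCCBCCBCCBCCBCC…AAAAAAAAAAAAAAAAAAAAAAAAAAAAAAAAAAAAAAAAAAAAAAAAAAAAAAAAAA  (len 243)
[9] AAAAAAAAAAAAAAAAAAAAAAAAAAAAAAAAAAAAAAAAAAAAAAAAAAAAAAAAAA…CCBCCBCCBCCBCCBCCBCCBCCBCCBCCBCCBCCBCCBCCBCCBCCBCCBCCBCCBC  (len 567)

324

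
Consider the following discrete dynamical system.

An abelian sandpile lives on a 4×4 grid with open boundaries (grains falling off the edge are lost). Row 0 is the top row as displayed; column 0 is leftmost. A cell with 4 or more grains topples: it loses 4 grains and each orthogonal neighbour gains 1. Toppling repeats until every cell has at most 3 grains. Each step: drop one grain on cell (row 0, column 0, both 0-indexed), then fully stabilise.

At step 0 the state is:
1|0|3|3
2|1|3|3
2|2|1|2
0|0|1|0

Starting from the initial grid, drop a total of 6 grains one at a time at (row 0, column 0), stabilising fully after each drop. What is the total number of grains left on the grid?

28

k=0  1|0|3|3
2|1|3|3
2|2|1|2
0|0|1|0
k=1  2|0|3|3
2|1|3|3
2|2|1|2
0|0|1|0
k=2  3|0|3|3
2|1|3|3
2|2|1|2
0|0|1|0
k=3  0|1|3|3
3|1|3|3
2|2|1|2
0|0|1|0
k=4  1|1|3|3
3|1|3|3
2|2|1|2
0|0|1|0
k=5  2|1|3|3
3|1|3|3
2|2|1|2
0|0|1|0
k=6  3|1|3|3
3|1|3|3
2|2|1|2
0|0|1|0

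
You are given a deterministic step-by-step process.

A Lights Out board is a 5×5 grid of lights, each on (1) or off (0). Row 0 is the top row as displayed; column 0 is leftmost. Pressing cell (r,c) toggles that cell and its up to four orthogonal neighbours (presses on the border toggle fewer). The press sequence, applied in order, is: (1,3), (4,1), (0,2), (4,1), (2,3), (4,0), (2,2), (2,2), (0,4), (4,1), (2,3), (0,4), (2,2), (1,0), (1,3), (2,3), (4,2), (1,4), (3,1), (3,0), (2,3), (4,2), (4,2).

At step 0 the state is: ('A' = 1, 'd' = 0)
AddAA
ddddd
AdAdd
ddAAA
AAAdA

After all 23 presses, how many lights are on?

17

gen 0: AddAA
ddddd
AdAdd
ddAAA
AAAdA
gen 1: AdddA
ddAAA
AdAAd
ddAAA
AAAdA
gen 2: AdddA
ddAAA
AdAAd
dAAAA
ddddA
gen 3: AAAAA
dddAA
AdAAd
dAAAA
ddddA
gen 4: AAAAA
dddAA
AdAAd
ddAAA
AAAdA
gen 5: AAAAA
ddddA
AdddA
ddAdA
AAAdA
gen 6: AAAAA
ddddA
AdddA
AdAdA
ddAdA
gen 7: AAAAA
ddAdA
AAAAA
AdddA
ddAdA
gen 8: AAAAA
ddddA
AdddA
AdAdA
ddAdA
gen 9: AAAdd
ddddd
AdddA
AdAdA
ddAdA
gen 10: AAAdd
ddddd
AdddA
AAAdA
AAddA
gen 11: AAAdd
dddAd
AdAAd
AAAAA
AAddA
gen 12: AAAAA
dddAA
AdAAd
AAAAA
AAddA
gen 13: AAAAA
ddAAA
AAddd
AAdAA
AAddA
gen 14: dAAAA
AAAAA
dAddd
AAdAA
AAddA
gen 15: dAAdA
AAddd
dAdAd
AAdAA
AAddA
gen 16: dAAdA
AAdAd
dAAdA
AAddA
AAddA
gen 17: dAAdA
AAdAd
dAAdA
AAAdA
AdAAA
gen 18: dAAdd
AAddA
dAAdd
AAAdA
AdAAA
gen 19: dAAdd
AAddA
ddAdd
ddddA
AAAAA
gen 20: dAAdd
AAddA
AdAdd
AAddA
dAAAA
gen 21: dAAdd
AAdAA
AddAA
AAdAA
dAAAA
gen 22: dAAdd
AAdAA
AddAA
AAAAA
ddddA
gen 23: dAAdd
AAdAA
AddAA
AAdAA
dAAAA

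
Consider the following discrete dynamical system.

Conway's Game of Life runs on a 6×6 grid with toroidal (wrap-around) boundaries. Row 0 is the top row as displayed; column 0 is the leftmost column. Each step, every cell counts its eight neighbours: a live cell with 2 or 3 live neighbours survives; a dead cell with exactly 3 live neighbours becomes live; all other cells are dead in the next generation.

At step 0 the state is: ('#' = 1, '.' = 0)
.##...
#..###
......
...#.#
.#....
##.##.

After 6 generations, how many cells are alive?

t=0: .##...
#..###
......
...#.#
.#....
##.##.
t=1: ......
######
#..#..
......
.#.#.#
#..#..
t=2: ......
######
#..#..
#.#.#.
#.#.#.
#.#.#.
t=3: ......
######
......
#.#.#.
#.#.#.
......
t=4: ######
######
......
......
......
......
t=5: ......
......
######
......
......
######
t=6: ######
######
######
######
######
######

36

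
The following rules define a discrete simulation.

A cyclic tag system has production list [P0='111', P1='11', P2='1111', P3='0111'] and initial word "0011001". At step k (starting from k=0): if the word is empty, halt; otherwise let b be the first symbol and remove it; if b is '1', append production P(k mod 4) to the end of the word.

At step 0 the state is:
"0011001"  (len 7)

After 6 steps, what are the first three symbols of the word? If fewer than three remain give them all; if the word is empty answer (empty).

111

gen 0: "0011001"  (len 7)
gen 1: "011001"  (len 6)
gen 2: "11001"  (len 5)
gen 3: "10011111"  (len 8)
gen 4: "00111110111"  (len 11)
gen 5: "0111110111"  (len 10)
gen 6: "111110111"  (len 9)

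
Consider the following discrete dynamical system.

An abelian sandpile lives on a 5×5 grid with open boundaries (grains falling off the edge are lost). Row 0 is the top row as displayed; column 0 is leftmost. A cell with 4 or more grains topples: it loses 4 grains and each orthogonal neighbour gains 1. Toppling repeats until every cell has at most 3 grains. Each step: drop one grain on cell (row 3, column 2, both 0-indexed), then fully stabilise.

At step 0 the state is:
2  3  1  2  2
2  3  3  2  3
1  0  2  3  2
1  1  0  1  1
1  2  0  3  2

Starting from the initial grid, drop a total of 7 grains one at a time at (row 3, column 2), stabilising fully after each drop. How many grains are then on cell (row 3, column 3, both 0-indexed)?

k=0  2  3  1  2  2
2  3  3  2  3
1  0  2  3  2
1  1  0  1  1
1  2  0  3  2
k=1  2  3  1  2  2
2  3  3  2  3
1  0  2  3  2
1  1  1  1  1
1  2  0  3  2
k=2  2  3  1  2  2
2  3  3  2  3
1  0  2  3  2
1  1  2  1  1
1  2  0  3  2
k=3  2  3  1  2  2
2  3  3  2  3
1  0  2  3  2
1  1  3  1  1
1  2  0  3  2
k=4  2  3  1  2  2
2  3  3  2  3
1  0  3  3  2
1  2  0  2  1
1  2  1  3  2
k=5  2  3  1  2  2
2  3  3  2  3
1  0  3  3  2
1  2  1  2  1
1  2  1  3  2
k=6  2  3  1  2  2
2  3  3  2  3
1  0  3  3  2
1  2  2  2  1
1  2  1  3  2
k=7  2  3  1  2  2
2  3  3  2  3
1  0  3  3  2
1  2  3  2  1
1  2  1  3  2

2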